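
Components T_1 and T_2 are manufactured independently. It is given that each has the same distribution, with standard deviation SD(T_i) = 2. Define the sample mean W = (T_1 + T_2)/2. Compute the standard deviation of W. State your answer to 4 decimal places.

V(T_i) = (2)² = 4
By independence, V(W) = (0.5)²V(T_1) + (0.5)²V(T_2)
= (0.5)²·4 + (0.5)²·4 = 2
SD(W) = √2 ≈ 1.4142

1.4142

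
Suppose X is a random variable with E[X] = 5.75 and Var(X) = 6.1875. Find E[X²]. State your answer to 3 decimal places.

E[X²] = Var(X) + (E[X])² = 6.1875 + (5.75)² = 39.25

39.250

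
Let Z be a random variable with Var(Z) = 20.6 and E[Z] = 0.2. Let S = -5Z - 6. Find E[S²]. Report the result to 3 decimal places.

E[-5Z - 6] = -5·0.2 − 6 = -7
Var(-5Z - 6) = (-5)²·20.6 = 515
E[S²] = Var(S) + (E[S])² = 515 + (-7)² = 564

564.000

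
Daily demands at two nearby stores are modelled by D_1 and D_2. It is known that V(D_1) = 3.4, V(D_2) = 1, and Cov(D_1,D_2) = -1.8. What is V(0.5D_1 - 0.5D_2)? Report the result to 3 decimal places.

2.000

V(0.5D_1 - 0.5D_2) = (0.5)²·V(D_1) + (-0.5)²·V(D_2) + 2·(0.5)·(-0.5)·Cov(D_1,D_2)
= 0.25·3.4 + 0.25·1 + -0.5·-1.8 = 2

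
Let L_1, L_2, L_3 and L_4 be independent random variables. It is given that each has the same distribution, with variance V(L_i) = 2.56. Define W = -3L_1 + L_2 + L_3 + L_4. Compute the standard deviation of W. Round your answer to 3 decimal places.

5.543

By independence, V(W) = (-3)²V(L_1) + (1)²V(L_2) + (1)²V(L_3) + (1)²V(L_4)
= (-3)²·2.56 + (1)²·2.56 + (1)²·2.56 + (1)²·2.56 = 30.72
sd(W) = √30.72 ≈ 5.543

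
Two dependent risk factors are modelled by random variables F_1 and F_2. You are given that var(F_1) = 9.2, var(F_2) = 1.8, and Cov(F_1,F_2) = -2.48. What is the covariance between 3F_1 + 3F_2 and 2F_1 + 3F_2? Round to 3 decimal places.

34.200

Cov(3F_1 + 3F_2, 2F_1 + 3F_2) = (3)(2)var(F_1) + (3)(3)var(F_2) + [(3)(3) + (3)(2)]Cov(F_1,F_2)
= 6·9.2 + 9·1.8 + 15·-2.48 = 34.2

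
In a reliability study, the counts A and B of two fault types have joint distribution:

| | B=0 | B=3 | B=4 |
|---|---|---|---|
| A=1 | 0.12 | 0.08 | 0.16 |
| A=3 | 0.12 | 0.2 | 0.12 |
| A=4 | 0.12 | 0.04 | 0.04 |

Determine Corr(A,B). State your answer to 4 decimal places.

E[A] = 2.48,  E[B] = 2.24
E[AB] = 5.24
Cov(A,B) = E[AB] − E[A]E[B] = 5.24 − (2.48)(2.24) = -0.3152
Var(A) = 1.3696,  Var(B) = 2.9824
ρ = -0.3152 / √(1.3696·2.9824) ≈ -0.1560

-0.1560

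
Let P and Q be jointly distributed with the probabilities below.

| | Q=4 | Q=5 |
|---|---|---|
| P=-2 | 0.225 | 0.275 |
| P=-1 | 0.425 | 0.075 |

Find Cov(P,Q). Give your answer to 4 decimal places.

E[P] = -1.5,  E[Q] = 4.35
E[PQ] = -6.625
Cov(P,Q) = E[PQ] − E[P]E[Q] = -6.625 − (-1.5)(4.35) = -0.1

-0.1000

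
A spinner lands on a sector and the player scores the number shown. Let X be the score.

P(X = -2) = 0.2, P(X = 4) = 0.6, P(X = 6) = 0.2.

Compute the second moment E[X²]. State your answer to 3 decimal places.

E[X²] = (-2)²(0.2) + (4)²(0.6) + (6)²(0.2) = 17.6

17.600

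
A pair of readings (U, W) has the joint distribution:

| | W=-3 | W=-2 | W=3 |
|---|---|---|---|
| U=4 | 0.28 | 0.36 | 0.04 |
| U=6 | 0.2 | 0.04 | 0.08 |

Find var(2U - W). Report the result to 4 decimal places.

E[U] = 4.64,  E[W] = -1.88,  E[UW] = -8.4
var(U) = 22.4 − (4.64)² = 0.8704;  var(W) = 7 − (-1.88)² = 3.4656
Cov(U,W) = -8.4 − (4.64)(-1.88) = 0.3232
var(2U - W) = (2)²·0.8704 + (-1)²·3.4656 + 2·(2)·(-1)·0.3232 = 5.6544

5.6544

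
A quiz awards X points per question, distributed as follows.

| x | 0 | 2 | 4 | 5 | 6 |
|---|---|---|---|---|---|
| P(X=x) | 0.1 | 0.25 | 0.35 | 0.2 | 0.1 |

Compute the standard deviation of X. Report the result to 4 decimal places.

E[X] = (0)(0.1) + (2)(0.25) + (4)(0.35) + (5)(0.2) + (6)(0.1) = 3.5
E[X²] = (0)²(0.1) + (2)²(0.25) + (4)²(0.35) + (5)²(0.2) + (6)²(0.1) = 15.2
Var(X) = E[X²] − (E[X])² = 15.2 − (3.5)² = 2.95
SD(X) = √2.95 ≈ 1.7176

1.7176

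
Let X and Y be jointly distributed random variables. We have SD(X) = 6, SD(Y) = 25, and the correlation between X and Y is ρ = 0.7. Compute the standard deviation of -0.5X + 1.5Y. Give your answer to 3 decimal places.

35.465

V(X) = (6)² = 36;  V(Y) = (25)² = 625
Cov(X,Y) = ρ·SD(X)·SD(Y) = 0.7·6·25 = 105
V(-0.5X + 1.5Y) = (-0.5)²·V(X) + (1.5)²·V(Y) + 2·(-0.5)·(1.5)·Cov(X,Y)
= 0.25·36 + 2.25·625 + -1.5·105 = 1257.75
SD(-0.5X + 1.5Y) = √1257.75 ≈ 35.465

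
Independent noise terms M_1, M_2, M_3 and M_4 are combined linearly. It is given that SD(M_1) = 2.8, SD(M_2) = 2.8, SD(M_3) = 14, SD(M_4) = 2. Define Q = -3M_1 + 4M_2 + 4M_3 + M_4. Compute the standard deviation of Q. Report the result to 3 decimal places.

V(M_1) = 7.84, V(M_2) = 7.84, V(M_3) = 196, V(M_4) = 4
By independence, V(Q) = (-3)²V(M_1) + (4)²V(M_2) + (4)²V(M_3) + (1)²V(M_4)
= (-3)²·7.84 + (4)²·7.84 + (4)²·196 + (1)²·4 = 3336
SD(Q) = √3336 ≈ 57.758

57.758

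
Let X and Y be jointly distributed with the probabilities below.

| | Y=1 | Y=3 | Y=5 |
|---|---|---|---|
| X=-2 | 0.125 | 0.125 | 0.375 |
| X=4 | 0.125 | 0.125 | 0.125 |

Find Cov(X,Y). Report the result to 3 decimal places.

E[X] = 0.25,  E[Y] = 3.5
E[XY] = -0.25
Cov(X,Y) = E[XY] − E[X]E[Y] = -0.25 − (0.25)(3.5) = -1.125

-1.125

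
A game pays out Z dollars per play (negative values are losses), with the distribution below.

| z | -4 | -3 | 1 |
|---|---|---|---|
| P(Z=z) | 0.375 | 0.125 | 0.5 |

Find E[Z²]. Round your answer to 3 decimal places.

7.625

E[Z²] = (-4)²(0.375) + (-3)²(0.125) + (1)²(0.5) = 7.625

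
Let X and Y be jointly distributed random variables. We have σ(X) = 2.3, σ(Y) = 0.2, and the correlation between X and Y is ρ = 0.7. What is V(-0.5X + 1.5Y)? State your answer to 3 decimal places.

0.930

V(X) = (2.3)² = 5.29;  V(Y) = (0.2)² = 0.04
Cov(X,Y) = ρ·σ(X)·σ(Y) = 0.7·2.3·0.2 = 0.322
V(-0.5X + 1.5Y) = (-0.5)²·V(X) + (1.5)²·V(Y) + 2·(-0.5)·(1.5)·Cov(X,Y)
= 0.25·5.29 + 2.25·0.04 + -1.5·0.322 = 0.9295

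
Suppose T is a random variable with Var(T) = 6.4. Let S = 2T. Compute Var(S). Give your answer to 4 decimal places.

Var(2T) = (2)²·Var(T) = 4·6.4 = 25.6

25.6000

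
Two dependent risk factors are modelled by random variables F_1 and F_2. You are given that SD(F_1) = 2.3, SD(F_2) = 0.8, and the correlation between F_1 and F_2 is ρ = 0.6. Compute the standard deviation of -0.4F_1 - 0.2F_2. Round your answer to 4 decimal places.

var(F_1) = (2.3)² = 5.29;  var(F_2) = (0.8)² = 0.64
Cov(F_1,F_2) = ρ·SD(F_1)·SD(F_2) = 0.6·2.3·0.8 = 1.104
var(-0.4F_1 - 0.2F_2) = (-0.4)²·var(F_1) + (-0.2)²·var(F_2) + 2·(-0.4)·(-0.2)·Cov(F_1,F_2)
= 0.16·5.29 + 0.04·0.64 + 0.16·1.104 = 1.04864
SD(-0.4F_1 - 0.2F_2) = √1.04864 ≈ 1.0240

1.0240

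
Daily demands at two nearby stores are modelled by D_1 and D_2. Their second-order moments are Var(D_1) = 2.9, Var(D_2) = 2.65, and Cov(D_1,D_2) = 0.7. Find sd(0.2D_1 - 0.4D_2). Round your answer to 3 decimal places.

Var(0.2D_1 - 0.4D_2) = (0.2)²·Var(D_1) + (-0.4)²·Var(D_2) + 2·(0.2)·(-0.4)·Cov(D_1,D_2)
= 0.04·2.9 + 0.16·2.65 + -0.16·0.7 = 0.428
sd(0.2D_1 - 0.4D_2) = √0.428 ≈ 0.654

0.654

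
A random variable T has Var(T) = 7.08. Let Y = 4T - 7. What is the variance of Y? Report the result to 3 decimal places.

113.280

Var(4T - 7) = (4)²·Var(T) = 16·7.08 = 113.28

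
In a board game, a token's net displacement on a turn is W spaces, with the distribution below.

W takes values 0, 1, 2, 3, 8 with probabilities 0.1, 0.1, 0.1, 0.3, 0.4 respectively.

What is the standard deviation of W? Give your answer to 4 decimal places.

E[W] = (0)(0.1) + (1)(0.1) + (2)(0.1) + (3)(0.3) + (8)(0.4) = 4.4
E[W²] = (0)²(0.1) + (1)²(0.1) + (2)²(0.1) + (3)²(0.3) + (8)²(0.4) = 28.8
Var(W) = E[W²] − (E[W])² = 28.8 − (4.4)² = 9.44
SD(W) = √9.44 ≈ 3.0725

3.0725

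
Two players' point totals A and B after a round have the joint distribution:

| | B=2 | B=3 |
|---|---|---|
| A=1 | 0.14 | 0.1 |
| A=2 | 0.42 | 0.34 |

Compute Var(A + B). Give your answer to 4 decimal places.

E[A] = 1.76,  E[B] = 2.44,  E[AB] = 4.3
Var(A) = 3.28 − (1.76)² = 0.1824;  Var(B) = 6.2 − (2.44)² = 0.2464
Cov(A,B) = 4.3 − (1.76)(2.44) = 0.0056
Var(A + B) = (1)²·0.1824 + (1)²·0.2464 + 2·(1)·(1)·0.0056 = 0.44

0.4400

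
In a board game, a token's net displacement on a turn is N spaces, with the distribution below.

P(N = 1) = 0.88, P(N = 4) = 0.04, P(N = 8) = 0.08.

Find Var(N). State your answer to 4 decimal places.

E[N] = (1)(0.88) + (4)(0.04) + (8)(0.08) = 1.68
E[N²] = (1)²(0.88) + (4)²(0.04) + (8)²(0.08) = 6.64
Var(N) = E[N²] − (E[N])² = 6.64 − (1.68)² = 3.8176

3.8176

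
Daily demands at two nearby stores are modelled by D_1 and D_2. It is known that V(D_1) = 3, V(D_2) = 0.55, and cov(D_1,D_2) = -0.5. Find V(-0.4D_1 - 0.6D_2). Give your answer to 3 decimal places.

0.438

V(-0.4D_1 - 0.6D_2) = (-0.4)²·V(D_1) + (-0.6)²·V(D_2) + 2·(-0.4)·(-0.6)·cov(D_1,D_2)
= 0.16·3 + 0.36·0.55 + 0.48·-0.5 = 0.438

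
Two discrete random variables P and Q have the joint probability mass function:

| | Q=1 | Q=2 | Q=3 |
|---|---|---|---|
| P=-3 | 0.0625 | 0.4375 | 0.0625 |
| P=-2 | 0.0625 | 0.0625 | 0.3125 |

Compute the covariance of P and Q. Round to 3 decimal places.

E[P] = -2.5625,  E[Q] = 2.25
E[PQ] = -5.625
Cov(P,Q) = E[PQ] − E[P]E[Q] = -5.625 − (-2.5625)(2.25) = 0.140625

0.141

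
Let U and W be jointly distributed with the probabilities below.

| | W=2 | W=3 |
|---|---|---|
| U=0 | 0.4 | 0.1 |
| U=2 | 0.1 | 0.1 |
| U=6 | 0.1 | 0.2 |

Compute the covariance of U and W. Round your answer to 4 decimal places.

E[U] = 2.2,  E[W] = 2.4
E[UW] = 5.8
cov(U,W) = E[UW] − E[U]E[W] = 5.8 − (2.2)(2.4) = 0.52

0.5200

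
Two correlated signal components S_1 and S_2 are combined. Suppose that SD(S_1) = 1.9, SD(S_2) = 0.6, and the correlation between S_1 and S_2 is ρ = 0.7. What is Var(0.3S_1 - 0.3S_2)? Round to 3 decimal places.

0.214

Var(S_1) = (1.9)² = 3.61;  Var(S_2) = (0.6)² = 0.36
cov(S_1,S_2) = ρ·SD(S_1)·SD(S_2) = 0.7·1.9·0.6 = 0.798
Var(0.3S_1 - 0.3S_2) = (0.3)²·Var(S_1) + (-0.3)²·Var(S_2) + 2·(0.3)·(-0.3)·cov(S_1,S_2)
= 0.09·3.61 + 0.09·0.36 + -0.18·0.798 = 0.21366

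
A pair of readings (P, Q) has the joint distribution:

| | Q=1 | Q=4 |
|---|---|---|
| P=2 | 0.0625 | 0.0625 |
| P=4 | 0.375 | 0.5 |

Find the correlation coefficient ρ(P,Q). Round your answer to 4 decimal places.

0.0476

E[P] = 3.75,  E[Q] = 2.6875
E[PQ] = 10.125
Cov(P,Q) = E[PQ] − E[P]E[Q] = 10.125 − (3.75)(2.6875) = 0.046875
Var(P) = 0.4375,  Var(Q) = 2.21484375
ρ = 0.046875 / √(0.4375·2.21484375) ≈ 0.0476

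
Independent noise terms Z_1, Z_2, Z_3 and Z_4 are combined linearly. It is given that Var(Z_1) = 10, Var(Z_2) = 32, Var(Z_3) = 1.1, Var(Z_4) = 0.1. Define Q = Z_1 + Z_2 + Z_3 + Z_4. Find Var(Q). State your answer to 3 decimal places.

43.200

By independence, Var(Q) = (1)²Var(Z_1) + (1)²Var(Z_2) + (1)²Var(Z_3) + (1)²Var(Z_4)
= (1)²·10 + (1)²·32 + (1)²·1.1 + (1)²·0.1 = 43.2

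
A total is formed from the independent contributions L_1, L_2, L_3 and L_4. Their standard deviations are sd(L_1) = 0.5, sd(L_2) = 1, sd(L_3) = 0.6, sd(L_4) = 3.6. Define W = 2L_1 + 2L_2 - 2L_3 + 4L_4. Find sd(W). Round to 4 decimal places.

Var(L_1) = 0.25, Var(L_2) = 1, Var(L_3) = 0.36, Var(L_4) = 12.96
By independence, Var(W) = (2)²Var(L_1) + (2)²Var(L_2) + (-2)²Var(L_3) + (4)²Var(L_4)
= (2)²·0.25 + (2)²·1 + (-2)²·0.36 + (4)²·12.96 = 213.8
sd(W) = √213.8 ≈ 14.6219

14.6219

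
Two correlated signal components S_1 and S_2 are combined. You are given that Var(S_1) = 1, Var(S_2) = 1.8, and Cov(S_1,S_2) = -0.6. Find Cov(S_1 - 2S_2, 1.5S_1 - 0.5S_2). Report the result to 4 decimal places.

5.4000

Cov(S_1 - 2S_2, 1.5S_1 - 0.5S_2) = (1)(1.5)Var(S_1) + (-2)(-0.5)Var(S_2) + [(1)(-0.5) + (-2)(1.5)]Cov(S_1,S_2)
= 1.5·1 + 1·1.8 + -3.5·-0.6 = 5.4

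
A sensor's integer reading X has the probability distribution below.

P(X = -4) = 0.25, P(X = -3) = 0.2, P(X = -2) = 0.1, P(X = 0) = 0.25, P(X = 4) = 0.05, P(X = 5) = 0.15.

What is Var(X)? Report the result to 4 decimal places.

E[X] = (-4)(0.25) + (-3)(0.2) + (-2)(0.1) + (0)(0.25) + (4)(0.05) + (5)(0.15) = -0.85
E[X²] = (-4)²(0.25) + (-3)²(0.2) + (-2)²(0.1) + (0)²(0.25) + (4)²(0.05) + (5)²(0.15) = 10.75
Var(X) = E[X²] − (E[X])² = 10.75 − (-0.85)² = 10.0275

10.0275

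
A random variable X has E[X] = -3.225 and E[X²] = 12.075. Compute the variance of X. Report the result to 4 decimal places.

1.6744

var(X) = 12.075 − (-3.225)² = 1.674375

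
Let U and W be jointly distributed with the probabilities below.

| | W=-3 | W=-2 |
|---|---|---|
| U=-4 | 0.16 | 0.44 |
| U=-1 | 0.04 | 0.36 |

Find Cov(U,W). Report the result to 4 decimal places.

0.1200

E[U] = -2.8,  E[W] = -2.2
E[UW] = 6.28
Cov(U,W) = E[UW] − E[U]E[W] = 6.28 − (-2.8)(-2.2) = 0.12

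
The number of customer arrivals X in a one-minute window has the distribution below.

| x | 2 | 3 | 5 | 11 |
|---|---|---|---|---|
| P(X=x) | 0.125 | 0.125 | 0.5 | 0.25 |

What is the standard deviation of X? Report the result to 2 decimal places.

E[X] = (2)(0.125) + (3)(0.125) + (5)(0.5) + (11)(0.25) = 5.875
E[X²] = (2)²(0.125) + (3)²(0.125) + (5)²(0.5) + (11)²(0.25) = 44.375
var(X) = E[X²] − (E[X])² = 44.375 − (5.875)² = 9.859375
SD(X) = √9.859375 ≈ 3.14

3.14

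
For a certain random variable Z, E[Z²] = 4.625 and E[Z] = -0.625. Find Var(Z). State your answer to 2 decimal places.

Var(Z) = 4.625 − (-0.625)² = 4.234375

4.23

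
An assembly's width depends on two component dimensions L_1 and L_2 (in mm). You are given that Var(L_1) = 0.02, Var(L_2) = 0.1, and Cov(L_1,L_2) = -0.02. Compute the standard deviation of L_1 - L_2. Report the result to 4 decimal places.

0.4000

Var(L_1 - L_2) = (1)²·Var(L_1) + (-1)²·Var(L_2) + 2·(1)·(-1)·Cov(L_1,L_2)
= 1·0.02 + 1·0.1 + -2·-0.02 = 0.16
σ(L_1 - L_2) = √0.16 ≈ 0.4000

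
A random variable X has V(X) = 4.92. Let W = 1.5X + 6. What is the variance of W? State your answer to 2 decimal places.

V(1.5X + 6) = (1.5)²·V(X) = 2.25·4.92 = 11.07

11.07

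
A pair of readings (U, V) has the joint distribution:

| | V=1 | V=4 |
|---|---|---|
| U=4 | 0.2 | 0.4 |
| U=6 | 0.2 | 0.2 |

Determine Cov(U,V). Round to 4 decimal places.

-0.2400

E[U] = 4.8,  E[V] = 2.8
E[UV] = 13.2
Cov(U,V) = E[UV] − E[U]E[V] = 13.2 − (4.8)(2.8) = -0.24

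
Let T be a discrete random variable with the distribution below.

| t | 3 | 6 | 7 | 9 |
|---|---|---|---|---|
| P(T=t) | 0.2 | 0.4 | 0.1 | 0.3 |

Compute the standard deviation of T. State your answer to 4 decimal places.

2.1071

E[T] = (3)(0.2) + (6)(0.4) + (7)(0.1) + (9)(0.3) = 6.4
E[T²] = (3)²(0.2) + (6)²(0.4) + (7)²(0.1) + (9)²(0.3) = 45.4
V(T) = E[T²] − (E[T])² = 45.4 − (6.4)² = 4.44
σ(T) = √4.44 ≈ 2.1071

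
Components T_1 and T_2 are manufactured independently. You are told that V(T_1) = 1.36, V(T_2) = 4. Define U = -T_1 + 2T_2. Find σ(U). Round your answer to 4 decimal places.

4.1665

By independence, V(U) = (-1)²V(T_1) + (2)²V(T_2)
= (-1)²·1.36 + (2)²·4 = 17.36
σ(U) = √17.36 ≈ 4.1665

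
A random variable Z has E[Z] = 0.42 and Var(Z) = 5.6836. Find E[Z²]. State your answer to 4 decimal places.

E[Z²] = Var(Z) + (E[Z])² = 5.6836 + (0.42)² = 5.86

5.8600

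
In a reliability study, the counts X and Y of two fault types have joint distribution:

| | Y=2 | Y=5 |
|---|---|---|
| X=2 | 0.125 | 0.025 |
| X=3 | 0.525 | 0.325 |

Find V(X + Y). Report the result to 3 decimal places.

2.340

E[X] = 2.85,  E[Y] = 3.05,  E[XY] = 8.775
V(X) = 8.25 − (2.85)² = 0.1275;  V(Y) = 11.35 − (3.05)² = 2.0475
cov(X,Y) = 8.775 − (2.85)(3.05) = 0.0825
V(X + Y) = (1)²·0.1275 + (1)²·2.0475 + 2·(1)·(1)·0.0825 = 2.34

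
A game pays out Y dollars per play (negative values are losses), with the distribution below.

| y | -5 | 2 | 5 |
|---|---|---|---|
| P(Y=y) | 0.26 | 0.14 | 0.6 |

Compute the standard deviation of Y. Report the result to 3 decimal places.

4.259

E[Y] = (-5)(0.26) + (2)(0.14) + (5)(0.6) = 1.98
E[Y²] = (-5)²(0.26) + (2)²(0.14) + (5)²(0.6) = 22.06
Var(Y) = E[Y²] − (E[Y])² = 22.06 − (1.98)² = 18.1396
SD(Y) = √18.1396 ≈ 4.259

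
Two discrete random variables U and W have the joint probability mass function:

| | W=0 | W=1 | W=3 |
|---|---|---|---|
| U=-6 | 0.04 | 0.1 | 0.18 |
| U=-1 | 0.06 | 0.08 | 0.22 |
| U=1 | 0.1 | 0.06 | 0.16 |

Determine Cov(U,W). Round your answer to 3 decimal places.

E[U] = -1.96,  E[W] = 1.92
E[UW] = -4.04
Cov(U,W) = E[UW] − E[U]E[W] = -4.04 − (-1.96)(1.92) = -0.2768

-0.277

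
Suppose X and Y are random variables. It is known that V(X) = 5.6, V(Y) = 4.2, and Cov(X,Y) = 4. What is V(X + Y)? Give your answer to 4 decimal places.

V(X + Y) = (1)²·V(X) + (1)²·V(Y) + 2·(1)·(1)·Cov(X,Y)
= 1·5.6 + 1·4.2 + 2·4 = 17.8

17.8000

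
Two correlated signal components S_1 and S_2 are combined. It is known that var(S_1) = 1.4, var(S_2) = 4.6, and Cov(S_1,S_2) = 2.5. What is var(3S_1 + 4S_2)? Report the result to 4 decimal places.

146.2000

var(3S_1 + 4S_2) = (3)²·var(S_1) + (4)²·var(S_2) + 2·(3)·(4)·Cov(S_1,S_2)
= 9·1.4 + 16·4.6 + 24·2.5 = 146.2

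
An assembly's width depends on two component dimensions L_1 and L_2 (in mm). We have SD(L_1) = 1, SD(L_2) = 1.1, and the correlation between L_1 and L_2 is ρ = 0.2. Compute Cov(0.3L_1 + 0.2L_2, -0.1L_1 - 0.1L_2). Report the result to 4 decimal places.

-0.0652

var(L_1) = (1)² = 1;  var(L_2) = (1.1)² = 1.21
Cov(L_1,L_2) = ρ·SD(L_1)·SD(L_2) = 0.2·1·1.1 = 0.22
Cov(0.3L_1 + 0.2L_2, -0.1L_1 - 0.1L_2) = (0.3)(-0.1)var(L_1) + (0.2)(-0.1)var(L_2) + [(0.3)(-0.1) + (0.2)(-0.1)]Cov(L_1,L_2)
= -0.03·1 + -0.02·1.21 + -0.05·0.22 = -0.0652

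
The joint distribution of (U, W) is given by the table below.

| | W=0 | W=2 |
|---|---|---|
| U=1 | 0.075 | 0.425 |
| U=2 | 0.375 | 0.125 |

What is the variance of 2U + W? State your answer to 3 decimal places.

E[U] = 1.5,  E[W] = 1.1,  E[UW] = 1.35
Var(U) = 2.5 − (1.5)² = 0.25;  Var(W) = 2.2 − (1.1)² = 0.99
Cov(U,W) = 1.35 − (1.5)(1.1) = -0.3
Var(2U + W) = (2)²·0.25 + (1)²·0.99 + 2·(2)·(1)·-0.3 = 0.79

0.790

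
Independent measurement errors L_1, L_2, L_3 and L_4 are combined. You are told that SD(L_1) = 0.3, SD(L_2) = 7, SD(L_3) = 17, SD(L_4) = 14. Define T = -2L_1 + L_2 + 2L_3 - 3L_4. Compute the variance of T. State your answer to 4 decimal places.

Var(L_1) = 0.09, Var(L_2) = 49, Var(L_3) = 289, Var(L_4) = 196
By independence, Var(T) = (-2)²Var(L_1) + (1)²Var(L_2) + (2)²Var(L_3) + (-3)²Var(L_4)
= (-2)²·0.09 + (1)²·49 + (2)²·289 + (-3)²·196 = 2969.36

2969.3600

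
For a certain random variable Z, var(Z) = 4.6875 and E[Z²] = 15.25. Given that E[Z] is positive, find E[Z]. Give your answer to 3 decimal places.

3.250

(E[Z])² = E[Z²] − var(Z) = 15.25 − 4.6875 = 10.5625
E[Z] = √10.5625 = 3.25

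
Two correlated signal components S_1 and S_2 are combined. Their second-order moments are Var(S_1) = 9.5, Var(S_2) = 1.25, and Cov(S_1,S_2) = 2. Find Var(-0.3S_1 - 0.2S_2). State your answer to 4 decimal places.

Var(-0.3S_1 - 0.2S_2) = (-0.3)²·Var(S_1) + (-0.2)²·Var(S_2) + 2·(-0.3)·(-0.2)·Cov(S_1,S_2)
= 0.09·9.5 + 0.04·1.25 + 0.12·2 = 1.145

1.1450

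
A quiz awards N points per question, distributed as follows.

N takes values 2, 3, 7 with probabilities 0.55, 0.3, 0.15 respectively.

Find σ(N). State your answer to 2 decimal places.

1.72

E[N] = (2)(0.55) + (3)(0.3) + (7)(0.15) = 3.05
E[N²] = (2)²(0.55) + (3)²(0.3) + (7)²(0.15) = 12.25
Var(N) = E[N²] − (E[N])² = 12.25 − (3.05)² = 2.9475
σ(N) = √2.9475 ≈ 1.72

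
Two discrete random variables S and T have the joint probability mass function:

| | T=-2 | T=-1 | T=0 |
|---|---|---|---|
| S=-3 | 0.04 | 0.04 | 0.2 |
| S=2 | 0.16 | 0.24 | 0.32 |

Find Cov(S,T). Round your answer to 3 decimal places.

E[S] = 0.6,  E[T] = -0.68
E[ST] = -0.76
Cov(S,T) = E[ST] − E[S]E[T] = -0.76 − (0.6)(-0.68) = -0.352

-0.352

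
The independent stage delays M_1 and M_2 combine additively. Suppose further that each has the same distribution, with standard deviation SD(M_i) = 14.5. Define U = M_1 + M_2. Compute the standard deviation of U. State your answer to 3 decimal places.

20.506

Var(M_i) = (14.5)² = 210.25
By independence, Var(U) = (1)²Var(M_1) + (1)²Var(M_2)
= (1)²·210.25 + (1)²·210.25 = 420.5
SD(U) = √420.5 ≈ 20.506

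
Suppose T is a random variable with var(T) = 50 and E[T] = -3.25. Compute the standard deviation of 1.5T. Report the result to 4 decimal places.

10.6066

var(1.5T) = (1.5)²·50 = 112.5
SD(1.5T) = √112.5 ≈ 10.6066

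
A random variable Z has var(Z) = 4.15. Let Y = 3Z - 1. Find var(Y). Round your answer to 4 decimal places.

var(3Z - 1) = (3)²·var(Z) = 9·4.15 = 37.35

37.3500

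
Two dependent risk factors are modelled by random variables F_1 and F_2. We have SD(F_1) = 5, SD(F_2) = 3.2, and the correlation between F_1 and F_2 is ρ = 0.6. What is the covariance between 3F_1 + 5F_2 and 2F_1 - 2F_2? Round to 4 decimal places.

86.0000

Var(F_1) = (5)² = 25;  Var(F_2) = (3.2)² = 10.24
Cov(F_1,F_2) = ρ·SD(F_1)·SD(F_2) = 0.6·5·3.2 = 9.6
Cov(3F_1 + 5F_2, 2F_1 - 2F_2) = (3)(2)Var(F_1) + (5)(-2)Var(F_2) + [(3)(-2) + (5)(2)]Cov(F_1,F_2)
= 6·25 + -10·10.24 + 4·9.6 = 86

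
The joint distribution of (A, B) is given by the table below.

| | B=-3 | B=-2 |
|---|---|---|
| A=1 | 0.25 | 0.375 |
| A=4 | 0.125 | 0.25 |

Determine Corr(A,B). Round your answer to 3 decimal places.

0.067

E[A] = 2.125,  E[B] = -2.375
E[AB] = -5
cov(A,B) = E[AB] − E[A]E[B] = -5 − (2.125)(-2.375) = 0.046875
Var(A) = 2.109375,  Var(B) = 0.234375
ρ = 0.046875 / √(2.109375·0.234375) ≈ 0.067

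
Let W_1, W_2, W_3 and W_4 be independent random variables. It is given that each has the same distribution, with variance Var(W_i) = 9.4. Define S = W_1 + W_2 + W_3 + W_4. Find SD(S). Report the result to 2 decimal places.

6.13

By independence, Var(S) = (1)²Var(W_1) + (1)²Var(W_2) + (1)²Var(W_3) + (1)²Var(W_4)
= (1)²·9.4 + (1)²·9.4 + (1)²·9.4 + (1)²·9.4 = 37.6
SD(S) = √37.6 ≈ 6.13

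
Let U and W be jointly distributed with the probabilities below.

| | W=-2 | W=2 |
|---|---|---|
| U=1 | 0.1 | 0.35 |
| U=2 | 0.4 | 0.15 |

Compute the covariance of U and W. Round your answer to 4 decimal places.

-0.5000

E[U] = 1.55,  E[W] = 0
E[UW] = -0.5
cov(U,W) = E[UW] − E[U]E[W] = -0.5 − (1.55)(0) = -0.5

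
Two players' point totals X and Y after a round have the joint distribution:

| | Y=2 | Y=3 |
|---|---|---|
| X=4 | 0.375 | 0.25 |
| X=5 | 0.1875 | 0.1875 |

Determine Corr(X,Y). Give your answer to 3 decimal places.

E[X] = 4.375,  E[Y] = 2.4375
E[XY] = 10.6875
cov(X,Y) = E[XY] − E[X]E[Y] = 10.6875 − (4.375)(2.4375) = 0.0234375
var(X) = 0.234375,  var(Y) = 0.24609375
ρ = 0.0234375 / √(0.234375·0.24609375) ≈ 0.098

0.098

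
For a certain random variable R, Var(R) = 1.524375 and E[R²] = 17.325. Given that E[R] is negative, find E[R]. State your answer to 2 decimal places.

(E[R])² = E[R²] − Var(R) = 17.325 − 1.524375 = 15.800625
E[R] = −√15.800625 = -3.975

-3.98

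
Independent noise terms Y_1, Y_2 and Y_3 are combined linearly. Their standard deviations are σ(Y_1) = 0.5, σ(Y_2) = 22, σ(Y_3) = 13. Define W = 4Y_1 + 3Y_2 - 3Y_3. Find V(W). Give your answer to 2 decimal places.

5881.00

V(Y_1) = 0.25, V(Y_2) = 484, V(Y_3) = 169
By independence, V(W) = (4)²V(Y_1) + (3)²V(Y_2) + (-3)²V(Y_3)
= (4)²·0.25 + (3)²·484 + (-3)²·169 = 5881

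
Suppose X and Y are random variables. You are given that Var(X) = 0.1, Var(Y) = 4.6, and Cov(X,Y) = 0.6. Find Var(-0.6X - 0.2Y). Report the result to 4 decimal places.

Var(-0.6X - 0.2Y) = (-0.6)²·Var(X) + (-0.2)²·Var(Y) + 2·(-0.6)·(-0.2)·Cov(X,Y)
= 0.36·0.1 + 0.04·4.6 + 0.24·0.6 = 0.364

0.3640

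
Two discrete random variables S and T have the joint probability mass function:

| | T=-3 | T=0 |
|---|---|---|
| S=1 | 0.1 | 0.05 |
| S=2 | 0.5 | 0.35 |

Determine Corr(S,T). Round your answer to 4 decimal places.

E[S] = 1.85,  E[T] = -1.8
E[ST] = -3.3
Cov(S,T) = E[ST] − E[S]E[T] = -3.3 − (1.85)(-1.8) = 0.03
V(S) = 0.1275,  V(T) = 2.16
ρ = 0.03 / √(0.1275·2.16) ≈ 0.0572

0.0572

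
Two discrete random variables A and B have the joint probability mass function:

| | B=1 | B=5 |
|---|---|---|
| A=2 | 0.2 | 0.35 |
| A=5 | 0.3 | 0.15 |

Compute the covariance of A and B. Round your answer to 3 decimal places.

-0.900

E[A] = 3.35,  E[B] = 3
E[AB] = 9.15
cov(A,B) = E[AB] − E[A]E[B] = 9.15 − (3.35)(3) = -0.9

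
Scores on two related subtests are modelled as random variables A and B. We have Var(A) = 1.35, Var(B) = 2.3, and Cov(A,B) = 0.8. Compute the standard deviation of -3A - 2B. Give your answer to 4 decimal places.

5.5633

Var(-3A - 2B) = (-3)²·Var(A) + (-2)²·Var(B) + 2·(-3)·(-2)·Cov(A,B)
= 9·1.35 + 4·2.3 + 12·0.8 = 30.95
σ(-3A - 2B) = √30.95 ≈ 5.5633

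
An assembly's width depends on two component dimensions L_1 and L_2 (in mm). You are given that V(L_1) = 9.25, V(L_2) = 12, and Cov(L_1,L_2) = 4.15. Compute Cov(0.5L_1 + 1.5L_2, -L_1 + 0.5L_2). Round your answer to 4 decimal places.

Cov(0.5L_1 + 1.5L_2, -L_1 + 0.5L_2) = (0.5)(-1)V(L_1) + (1.5)(0.5)V(L_2) + [(0.5)(0.5) + (1.5)(-1)]Cov(L_1,L_2)
= -0.5·9.25 + 0.75·12 + -1.25·4.15 = -0.8125

-0.8125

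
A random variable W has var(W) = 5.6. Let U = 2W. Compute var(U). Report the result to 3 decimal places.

var(2W) = (2)²·var(W) = 4·5.6 = 22.4

22.400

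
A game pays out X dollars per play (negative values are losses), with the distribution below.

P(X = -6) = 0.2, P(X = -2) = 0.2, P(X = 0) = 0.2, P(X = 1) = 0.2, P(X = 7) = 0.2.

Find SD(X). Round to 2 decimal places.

E[X] = (-6)(0.2) + (-2)(0.2) + (0)(0.2) + (1)(0.2) + (7)(0.2) = 0
E[X²] = (-6)²(0.2) + (-2)²(0.2) + (0)²(0.2) + (1)²(0.2) + (7)²(0.2) = 18
var(X) = E[X²] − (E[X])² = 18 − (0)² = 18
SD(X) = √18 ≈ 4.24

4.24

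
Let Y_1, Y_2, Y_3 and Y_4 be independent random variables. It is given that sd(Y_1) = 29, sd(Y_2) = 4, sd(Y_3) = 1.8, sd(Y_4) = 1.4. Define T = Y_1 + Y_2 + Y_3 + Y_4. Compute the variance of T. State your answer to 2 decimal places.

862.20

var(Y_1) = 841, var(Y_2) = 16, var(Y_3) = 3.24, var(Y_4) = 1.96
By independence, var(T) = (1)²var(Y_1) + (1)²var(Y_2) + (1)²var(Y_3) + (1)²var(Y_4)
= (1)²·841 + (1)²·16 + (1)²·3.24 + (1)²·1.96 = 862.2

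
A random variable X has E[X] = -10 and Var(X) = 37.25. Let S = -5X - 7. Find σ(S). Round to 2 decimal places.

30.52

Var(-5X - 7) = (-5)²·37.25 = 931.25
σ(S) = √931.25 ≈ 30.52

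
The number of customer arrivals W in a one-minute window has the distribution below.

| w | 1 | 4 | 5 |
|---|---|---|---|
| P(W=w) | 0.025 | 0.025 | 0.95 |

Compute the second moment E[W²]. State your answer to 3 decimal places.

E[W²] = (1)²(0.025) + (4)²(0.025) + (5)²(0.95) = 24.175

24.175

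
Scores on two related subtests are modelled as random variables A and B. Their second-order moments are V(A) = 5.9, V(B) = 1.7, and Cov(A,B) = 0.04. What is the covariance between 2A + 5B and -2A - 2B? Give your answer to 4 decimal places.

Cov(2A + 5B, -2A - 2B) = (2)(-2)V(A) + (5)(-2)V(B) + [(2)(-2) + (5)(-2)]Cov(A,B)
= -4·5.9 + -10·1.7 + -14·0.04 = -41.16

-41.1600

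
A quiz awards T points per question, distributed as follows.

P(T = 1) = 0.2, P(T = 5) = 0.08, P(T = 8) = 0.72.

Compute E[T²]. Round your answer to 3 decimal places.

48.280

E[T²] = (1)²(0.2) + (5)²(0.08) + (8)²(0.72) = 48.28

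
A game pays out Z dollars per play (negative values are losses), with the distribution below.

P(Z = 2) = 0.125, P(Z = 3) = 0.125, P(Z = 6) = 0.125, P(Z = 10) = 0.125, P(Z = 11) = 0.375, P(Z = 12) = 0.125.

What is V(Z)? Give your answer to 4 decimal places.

E[Z] = (2)(0.125) + (3)(0.125) + (6)(0.125) + (10)(0.125) + (11)(0.375) + (12)(0.125) = 8.25
E[Z²] = (2)²(0.125) + (3)²(0.125) + (6)²(0.125) + (10)²(0.125) + (11)²(0.375) + (12)²(0.125) = 82
V(Z) = E[Z²] − (E[Z])² = 82 − (8.25)² = 13.9375

13.9375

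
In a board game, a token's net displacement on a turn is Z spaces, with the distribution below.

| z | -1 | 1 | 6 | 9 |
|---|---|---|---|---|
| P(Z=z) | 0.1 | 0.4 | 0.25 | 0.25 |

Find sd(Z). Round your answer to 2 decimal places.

E[Z] = (-1)(0.1) + (1)(0.4) + (6)(0.25) + (9)(0.25) = 4.05
E[Z²] = (-1)²(0.1) + (1)²(0.4) + (6)²(0.25) + (9)²(0.25) = 29.75
Var(Z) = E[Z²] − (E[Z])² = 29.75 − (4.05)² = 13.3475
sd(Z) = √13.3475 ≈ 3.65

3.65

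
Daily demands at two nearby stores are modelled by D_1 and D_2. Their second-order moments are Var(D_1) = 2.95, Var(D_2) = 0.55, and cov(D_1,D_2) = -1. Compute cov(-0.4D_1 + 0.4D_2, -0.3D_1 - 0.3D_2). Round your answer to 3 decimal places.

cov(-0.4D_1 + 0.4D_2, -0.3D_1 - 0.3D_2) = (-0.4)(-0.3)Var(D_1) + (0.4)(-0.3)Var(D_2) + [(-0.4)(-0.3) + (0.4)(-0.3)]cov(D_1,D_2)
= 0.12·2.95 + -0.12·0.55 + 0·-1 = 0.288

0.288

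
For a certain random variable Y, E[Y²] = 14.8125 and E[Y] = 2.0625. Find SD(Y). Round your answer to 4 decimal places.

3.2494

Var(Y) = 14.8125 − (2.0625)² = 10.55859375
SD(Y) = √10.55859375 ≈ 3.2494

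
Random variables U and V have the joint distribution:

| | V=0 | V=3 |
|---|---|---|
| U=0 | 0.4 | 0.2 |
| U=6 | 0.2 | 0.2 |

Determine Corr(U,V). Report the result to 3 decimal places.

0.167

E[U] = 2.4,  E[V] = 1.2
E[UV] = 3.6
Cov(U,V) = E[UV] − E[U]E[V] = 3.6 − (2.4)(1.2) = 0.72
var(U) = 8.64,  var(V) = 2.16
ρ = 0.72 / √(8.64·2.16) ≈ 0.167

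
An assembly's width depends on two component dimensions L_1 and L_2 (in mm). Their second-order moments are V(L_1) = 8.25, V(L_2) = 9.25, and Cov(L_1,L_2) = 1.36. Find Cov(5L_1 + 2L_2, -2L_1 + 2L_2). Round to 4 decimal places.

Cov(5L_1 + 2L_2, -2L_1 + 2L_2) = (5)(-2)V(L_1) + (2)(2)V(L_2) + [(5)(2) + (2)(-2)]Cov(L_1,L_2)
= -10·8.25 + 4·9.25 + 6·1.36 = -37.34

-37.3400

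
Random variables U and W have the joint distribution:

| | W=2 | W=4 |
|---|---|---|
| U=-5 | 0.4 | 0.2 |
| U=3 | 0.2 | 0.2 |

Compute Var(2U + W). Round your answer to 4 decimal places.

64.9600

E[U] = -1.8,  E[W] = 2.8,  E[UW] = -4.4
Var(U) = 18.6 − (-1.8)² = 15.36;  Var(W) = 8.8 − (2.8)² = 0.96
cov(U,W) = -4.4 − (-1.8)(2.8) = 0.64
Var(2U + W) = (2)²·15.36 + (1)²·0.96 + 2·(2)·(1)·0.64 = 64.96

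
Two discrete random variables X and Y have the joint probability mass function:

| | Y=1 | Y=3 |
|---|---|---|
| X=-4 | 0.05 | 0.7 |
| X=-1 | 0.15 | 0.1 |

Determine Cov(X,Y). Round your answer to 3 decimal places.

-0.600

E[X] = -3.25,  E[Y] = 2.6
E[XY] = -9.05
Cov(X,Y) = E[XY] − E[X]E[Y] = -9.05 − (-3.25)(2.6) = -0.6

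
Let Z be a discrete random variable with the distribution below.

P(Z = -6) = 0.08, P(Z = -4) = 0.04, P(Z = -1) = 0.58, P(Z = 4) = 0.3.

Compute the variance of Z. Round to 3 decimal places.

8.900

E[Z] = (-6)(0.08) + (-4)(0.04) + (-1)(0.58) + (4)(0.3) = -0.02
E[Z²] = (-6)²(0.08) + (-4)²(0.04) + (-1)²(0.58) + (4)²(0.3) = 8.9
Var(Z) = E[Z²] − (E[Z])² = 8.9 − (-0.02)² = 8.8996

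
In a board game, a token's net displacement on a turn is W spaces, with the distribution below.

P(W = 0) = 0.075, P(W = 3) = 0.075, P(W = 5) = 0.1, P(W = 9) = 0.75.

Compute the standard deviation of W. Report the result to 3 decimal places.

E[W] = (0)(0.075) + (3)(0.075) + (5)(0.1) + (9)(0.75) = 7.475
E[W²] = (0)²(0.075) + (3)²(0.075) + (5)²(0.1) + (9)²(0.75) = 63.925
Var(W) = E[W²] − (E[W])² = 63.925 − (7.475)² = 8.049375
SD(W) = √8.049375 ≈ 2.837

2.837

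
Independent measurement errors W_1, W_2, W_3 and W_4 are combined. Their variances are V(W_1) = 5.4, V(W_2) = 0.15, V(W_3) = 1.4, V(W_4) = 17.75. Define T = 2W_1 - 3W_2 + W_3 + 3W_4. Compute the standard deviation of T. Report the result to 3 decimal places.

By independence, V(T) = (2)²V(W_1) + (-3)²V(W_2) + (1)²V(W_3) + (3)²V(W_4)
= (2)²·5.4 + (-3)²·0.15 + (1)²·1.4 + (3)²·17.75 = 184.1
SD(T) = √184.1 ≈ 13.568

13.568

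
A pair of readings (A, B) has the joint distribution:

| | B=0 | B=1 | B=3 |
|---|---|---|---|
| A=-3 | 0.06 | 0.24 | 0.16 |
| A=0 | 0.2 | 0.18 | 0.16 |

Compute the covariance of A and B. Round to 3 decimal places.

E[A] = -1.38,  E[B] = 1.38
E[AB] = -2.16
cov(A,B) = E[AB] − E[A]E[B] = -2.16 − (-1.38)(1.38) = -0.2556

-0.256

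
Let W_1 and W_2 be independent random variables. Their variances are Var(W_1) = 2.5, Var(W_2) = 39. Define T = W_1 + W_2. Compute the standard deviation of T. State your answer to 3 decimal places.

By independence, Var(T) = (1)²Var(W_1) + (1)²Var(W_2)
= (1)²·2.5 + (1)²·39 = 41.5
σ(T) = √41.5 ≈ 6.442

6.442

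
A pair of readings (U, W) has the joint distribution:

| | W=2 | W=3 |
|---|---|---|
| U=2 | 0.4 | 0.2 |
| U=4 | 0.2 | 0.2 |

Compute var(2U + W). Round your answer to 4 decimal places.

E[U] = 2.8,  E[W] = 2.4,  E[UW] = 6.8
var(U) = 8.8 − (2.8)² = 0.96;  var(W) = 6 − (2.4)² = 0.24
cov(U,W) = 6.8 − (2.8)(2.4) = 0.08
var(2U + W) = (2)²·0.96 + (1)²·0.24 + 2·(2)·(1)·0.08 = 4.4

4.4000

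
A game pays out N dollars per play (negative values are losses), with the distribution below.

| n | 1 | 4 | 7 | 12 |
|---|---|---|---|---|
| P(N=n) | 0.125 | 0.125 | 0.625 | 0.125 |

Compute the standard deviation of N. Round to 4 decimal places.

E[N] = (1)(0.125) + (4)(0.125) + (7)(0.625) + (12)(0.125) = 6.5
E[N²] = (1)²(0.125) + (4)²(0.125) + (7)²(0.625) + (12)²(0.125) = 50.75
V(N) = E[N²] − (E[N])² = 50.75 − (6.5)² = 8.5
σ(N) = √8.5 ≈ 2.9155

2.9155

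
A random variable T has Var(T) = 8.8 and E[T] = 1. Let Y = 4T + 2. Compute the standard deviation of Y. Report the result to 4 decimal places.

Var(4T + 2) = (4)²·8.8 = 140.8
sd(Y) = √140.8 ≈ 11.8659

11.8659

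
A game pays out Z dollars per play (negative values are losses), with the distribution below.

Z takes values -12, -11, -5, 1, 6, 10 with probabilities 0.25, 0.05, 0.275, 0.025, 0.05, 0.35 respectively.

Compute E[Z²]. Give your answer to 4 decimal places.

85.7500

E[Z²] = (-12)²(0.25) + (-11)²(0.05) + (-5)²(0.275) + (1)²(0.025) + (6)²(0.05) + (10)²(0.35) = 85.75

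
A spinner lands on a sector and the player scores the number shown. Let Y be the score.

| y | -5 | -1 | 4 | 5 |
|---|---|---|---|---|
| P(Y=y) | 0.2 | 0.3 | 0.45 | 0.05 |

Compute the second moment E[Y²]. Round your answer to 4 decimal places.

E[Y²] = (-5)²(0.2) + (-1)²(0.3) + (4)²(0.45) + (5)²(0.05) = 13.75

13.7500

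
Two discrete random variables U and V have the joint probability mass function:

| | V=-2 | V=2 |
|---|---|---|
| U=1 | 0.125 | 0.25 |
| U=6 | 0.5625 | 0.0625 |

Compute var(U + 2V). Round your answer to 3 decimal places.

E[U] = 4.125,  E[V] = -0.75,  E[UV] = -5.75
var(U) = 22.875 − (4.125)² = 5.859375;  var(V) = 4 − (-0.75)² = 3.4375
Cov(U,V) = -5.75 − (4.125)(-0.75) = -2.65625
var(U + 2V) = (1)²·5.859375 + (2)²·3.4375 + 2·(1)·(2)·-2.65625 = 8.984375

8.984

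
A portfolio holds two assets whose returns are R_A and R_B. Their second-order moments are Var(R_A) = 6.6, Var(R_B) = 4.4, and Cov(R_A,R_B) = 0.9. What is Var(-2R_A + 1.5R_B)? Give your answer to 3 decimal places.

Var(-2R_A + 1.5R_B) = (-2)²·Var(R_A) + (1.5)²·Var(R_B) + 2·(-2)·(1.5)·Cov(R_A,R_B)
= 4·6.6 + 2.25·4.4 + -6·0.9 = 30.9

30.900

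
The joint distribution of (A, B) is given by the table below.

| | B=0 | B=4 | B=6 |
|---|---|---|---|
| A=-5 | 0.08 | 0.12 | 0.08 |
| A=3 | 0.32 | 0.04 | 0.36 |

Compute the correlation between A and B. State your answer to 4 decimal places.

E[A] = 0.76,  E[B] = 3.28
E[AB] = 2.16
Cov(A,B) = E[AB] − E[A]E[B] = 2.16 − (0.76)(3.28) = -0.3328
V(A) = 12.9024,  V(B) = 7.6416
ρ = -0.3328 / √(12.9024·7.6416) ≈ -0.0335

-0.0335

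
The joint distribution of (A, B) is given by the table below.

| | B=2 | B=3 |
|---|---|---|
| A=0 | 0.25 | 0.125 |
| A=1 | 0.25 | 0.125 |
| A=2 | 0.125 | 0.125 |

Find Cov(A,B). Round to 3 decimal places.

0.047

E[A] = 0.875,  E[B] = 2.375
E[AB] = 2.125
Cov(A,B) = E[AB] − E[A]E[B] = 2.125 − (0.875)(2.375) = 0.046875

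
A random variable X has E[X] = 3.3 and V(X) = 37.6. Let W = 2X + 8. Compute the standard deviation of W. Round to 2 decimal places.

V(2X + 8) = (2)²·37.6 = 150.4
σ(W) = √150.4 ≈ 12.26

12.26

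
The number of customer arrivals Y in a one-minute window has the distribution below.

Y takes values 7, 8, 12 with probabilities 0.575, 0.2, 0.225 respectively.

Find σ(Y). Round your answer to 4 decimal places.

E[Y] = (7)(0.575) + (8)(0.2) + (12)(0.225) = 8.325
E[Y²] = (7)²(0.575) + (8)²(0.2) + (12)²(0.225) = 73.375
Var(Y) = E[Y²] − (E[Y])² = 73.375 − (8.325)² = 4.069375
σ(Y) = √4.069375 ≈ 2.0173

2.0173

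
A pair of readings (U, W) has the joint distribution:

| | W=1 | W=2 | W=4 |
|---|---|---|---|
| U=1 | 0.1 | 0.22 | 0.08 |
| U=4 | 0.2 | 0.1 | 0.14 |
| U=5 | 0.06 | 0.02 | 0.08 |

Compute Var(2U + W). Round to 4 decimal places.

E[U] = 2.96,  E[W] = 2.24,  E[UW] = 6.8
Var(U) = 11.44 − (2.96)² = 2.6784;  Var(W) = 6.52 − (2.24)² = 1.5024
Cov(U,W) = 6.8 − (2.96)(2.24) = 0.1696
Var(2U + W) = (2)²·2.6784 + (1)²·1.5024 + 2·(2)·(1)·0.1696 = 12.8944

12.8944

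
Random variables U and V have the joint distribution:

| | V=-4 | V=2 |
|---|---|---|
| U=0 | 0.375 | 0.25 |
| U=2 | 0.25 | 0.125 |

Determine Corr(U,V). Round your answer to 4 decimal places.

-0.0667

E[U] = 0.75,  E[V] = -1.75
E[UV] = -1.5
Cov(U,V) = E[UV] − E[U]E[V] = -1.5 − (0.75)(-1.75) = -0.1875
Var(U) = 0.9375,  Var(V) = 8.4375
ρ = -0.1875 / √(0.9375·8.4375) ≈ -0.0667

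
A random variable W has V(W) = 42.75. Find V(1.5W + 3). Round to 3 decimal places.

V(1.5W + 3) = (1.5)²·V(W) = 2.25·42.75 = 96.1875

96.188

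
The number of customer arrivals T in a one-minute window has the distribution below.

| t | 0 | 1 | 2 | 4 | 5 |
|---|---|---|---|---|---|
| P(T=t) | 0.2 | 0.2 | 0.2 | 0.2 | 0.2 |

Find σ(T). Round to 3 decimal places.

1.855

E[T] = (0)(0.2) + (1)(0.2) + (2)(0.2) + (4)(0.2) + (5)(0.2) = 2.4
E[T²] = (0)²(0.2) + (1)²(0.2) + (2)²(0.2) + (4)²(0.2) + (5)²(0.2) = 9.2
Var(T) = E[T²] − (E[T])² = 9.2 − (2.4)² = 3.44
σ(T) = √3.44 ≈ 1.855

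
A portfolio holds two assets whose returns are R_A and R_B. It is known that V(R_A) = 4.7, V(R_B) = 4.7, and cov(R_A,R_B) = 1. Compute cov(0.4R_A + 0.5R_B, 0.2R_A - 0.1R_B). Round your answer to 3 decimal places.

0.201

cov(0.4R_A + 0.5R_B, 0.2R_A - 0.1R_B) = (0.4)(0.2)V(R_A) + (0.5)(-0.1)V(R_B) + [(0.4)(-0.1) + (0.5)(0.2)]cov(R_A,R_B)
= 0.08·4.7 + -0.05·4.7 + 0.06·1 = 0.201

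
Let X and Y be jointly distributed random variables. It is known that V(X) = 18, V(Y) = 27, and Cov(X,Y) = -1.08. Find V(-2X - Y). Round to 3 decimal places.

V(-2X - Y) = (-2)²·V(X) + (-1)²·V(Y) + 2·(-2)·(-1)·Cov(X,Y)
= 4·18 + 1·27 + 4·-1.08 = 94.68

94.680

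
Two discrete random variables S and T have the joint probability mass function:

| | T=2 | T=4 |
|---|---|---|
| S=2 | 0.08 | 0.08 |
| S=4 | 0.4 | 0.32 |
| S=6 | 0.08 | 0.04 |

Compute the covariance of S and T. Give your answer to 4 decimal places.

-0.0896

E[S] = 3.92,  E[T] = 2.88
E[ST] = 11.2
cov(S,T) = E[ST] − E[S]E[T] = 11.2 − (3.92)(2.88) = -0.0896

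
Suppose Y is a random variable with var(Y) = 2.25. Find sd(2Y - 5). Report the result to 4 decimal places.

var(2Y - 5) = (2)²·2.25 = 9
sd(2Y - 5) = √9 ≈ 3.0000

3.0000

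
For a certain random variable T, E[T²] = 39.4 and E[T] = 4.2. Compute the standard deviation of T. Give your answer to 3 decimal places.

Var(T) = 39.4 − (4.2)² = 21.76
SD(T) = √21.76 ≈ 4.665

4.665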